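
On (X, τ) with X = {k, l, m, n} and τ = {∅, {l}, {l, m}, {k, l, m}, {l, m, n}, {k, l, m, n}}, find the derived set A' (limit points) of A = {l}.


A' = {k, m, n}

For each x ∈ X, list the open sets U ∈ τ with x ∈ U, then check whether U ∩ (A ∖ {x}) ≠ ∅ for every such U.
  x = k: opens ∋ x are {k, l, m}, {k, l, m, n}; each meets A ∖ {k}, so x IS a limit point.
  x = l: open {l} ∋ x has {l} ∩ (A ∖ {l}) = ∅, so x is NOT a limit point.
  x = m: opens ∋ x are {l, m}, {k, l, m}, {l, m, n}, {k, l, m, n}; each meets A ∖ {m}, so x IS a limit point.
  x = n: opens ∋ x are {l, m, n}, {k, l, m, n}; each meets A ∖ {n}, so x IS a limit point.
Collecting: A' = {k, m, n}.


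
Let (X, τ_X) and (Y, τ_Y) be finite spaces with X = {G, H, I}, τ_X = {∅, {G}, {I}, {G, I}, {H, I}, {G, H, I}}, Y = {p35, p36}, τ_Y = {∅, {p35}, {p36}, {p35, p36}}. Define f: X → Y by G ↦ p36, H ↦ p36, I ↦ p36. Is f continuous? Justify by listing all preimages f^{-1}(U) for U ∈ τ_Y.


f IS continuous.

Compute f^{-1}(U) for each U ∈ τ_Y:
  U = ∅: f^{-1}(U) = ∅ ∈ τ_X ✓.
  U = {p35}: f^{-1}(U) = ∅ ∈ τ_X ✓.
  U = {p36}: f^{-1}(U) = {G, H, I} ∈ τ_X ✓.
  U = {p35, p36}: f^{-1}(U) = {G, H, I} ∈ τ_X ✓.
Every preimage lies in τ_X, so f IS continuous.


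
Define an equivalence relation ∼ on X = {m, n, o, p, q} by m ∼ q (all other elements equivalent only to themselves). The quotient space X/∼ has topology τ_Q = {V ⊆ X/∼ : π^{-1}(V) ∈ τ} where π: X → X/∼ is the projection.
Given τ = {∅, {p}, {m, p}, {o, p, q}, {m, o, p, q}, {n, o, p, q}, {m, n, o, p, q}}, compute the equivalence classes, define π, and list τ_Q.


X/∼ = {[m=q], [n], [o], [p]}; |τ_Q| = 4.

Equivalence classes: [m=q], [n], [o], [p].
Quotient map π: X → X/∼ sends m ↦ [m=q], n ↦ [n], o ↦ [o], p ↦ [p], q ↦ [m=q].
For each subset V ⊆ X/∼, compute π^{-1}(V) ⊆ X and check whether π^{-1}(V) ∈ τ. V is open in τ_Q iff π^{-1}(V) ∈ τ.
  V = {}: π^{-1}(V) = ∅ ∈ τ ✓.
  V = {[m=q]}: π^{-1}(V) = {m, q} ∉ τ ✗.
  V = {[n]}: π^{-1}(V) = {n} ∉ τ ✗.
  V = {[m=q], [n]}: π^{-1}(V) = {m, n, q} ∉ τ ✗.
  V = {[o]}: π^{-1}(V) = {o} ∉ τ ✗.
  V = {[m=q], [o]}: π^{-1}(V) = {m, o, q} ∉ τ ✗.
  V = {[n], [o]}: π^{-1}(V) = {n, o} ∉ τ ✗.
  V = {[m=q], [n], [o]}: π^{-1}(V) = {m, n, o, q} ∉ τ ✗.
  V = {[p]}: π^{-1}(V) = {p} ∈ τ ✓.
  V = {[m=q], [p]}: π^{-1}(V) = {m, p, q} ∉ τ ✗.
  V = {[n], [p]}: π^{-1}(V) = {n, p} ∉ τ ✗.
  V = {[m=q], [n], [p]}: π^{-1}(V) = {m, n, p, q} ∉ τ ✗.
  V = {[o], [p]}: π^{-1}(V) = {o, p} ∉ τ ✗.
  V = {[m=q], [o], [p]}: π^{-1}(V) = {m, o, p, q} ∈ τ ✓.
  V = {[n], [o], [p]}: π^{-1}(V) = {n, o, p} ∉ τ ✗.
  V = {[m=q], [n], [o], [p]}: π^{-1}(V) = {m, n, o, p, q} ∈ τ ✓.
Open sets in the quotient: τ_Q = {{}, {[p]}, {[m=q], [o], [p]}, {[m=q], [n], [o], [p]}} (4 elements).


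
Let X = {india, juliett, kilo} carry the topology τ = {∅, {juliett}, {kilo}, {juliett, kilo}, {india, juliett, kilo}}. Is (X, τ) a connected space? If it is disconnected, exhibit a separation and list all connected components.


(X, τ) is connected.

Find clopen sets (U ∈ τ with X ∖ U ∈ τ):
  U = ∅, X ∖ U = {india, juliett, kilo} — both open, so U is clopen.
  U = {india, juliett, kilo}, X ∖ U = ∅ — both open, so U is clopen.
Only trivial clopens (∅ and X) exist, so (X, τ) is connected.
Compute connected components by grouping points that agree on all clopens:
  component: {india, juliett, kilo}


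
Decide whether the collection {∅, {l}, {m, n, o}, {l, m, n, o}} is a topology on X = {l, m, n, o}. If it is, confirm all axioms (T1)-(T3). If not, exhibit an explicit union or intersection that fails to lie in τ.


τ IS a topology on X.

Axiom (T1): ∅ ∈ τ? Yes; X ∈ τ? Yes.
Axiom (T2/T3): check pairwise unions and intersections of members of τ.
All pairwise intersections and unions checked — each lies in τ. Therefore τ satisfies (T1), (T2), (T3): it IS a topology on X.


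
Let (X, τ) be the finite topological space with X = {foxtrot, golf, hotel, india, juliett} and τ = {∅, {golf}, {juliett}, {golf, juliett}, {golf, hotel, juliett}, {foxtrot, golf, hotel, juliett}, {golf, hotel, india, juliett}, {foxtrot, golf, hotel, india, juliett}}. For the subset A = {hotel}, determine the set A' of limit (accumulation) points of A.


A' = {foxtrot, india}

For each x ∈ X, list the open sets U ∈ τ with x ∈ U, then check whether U ∩ (A ∖ {x}) ≠ ∅ for every such U.
  x = foxtrot: opens ∋ x are {foxtrot, golf, hotel, juliett}, {foxtrot, golf, hotel, india, juliett}; each meets A ∖ {foxtrot}, so x IS a limit point.
  x = golf: open {golf} ∋ x has {golf} ∩ (A ∖ {golf}) = ∅, so x is NOT a limit point.
  x = hotel: open {golf, hotel, juliett} ∋ x has {golf, hotel, juliett} ∩ (A ∖ {hotel}) = ∅, so x is NOT a limit point.
  x = india: opens ∋ x are {golf, hotel, india, juliett}, {foxtrot, golf, hotel, india, juliett}; each meets A ∖ {india}, so x IS a limit point.
  x = juliett: open {juliett} ∋ x has {juliett} ∩ (A ∖ {juliett}) = ∅, so x is NOT a limit point.
Collecting: A' = {foxtrot, india}.


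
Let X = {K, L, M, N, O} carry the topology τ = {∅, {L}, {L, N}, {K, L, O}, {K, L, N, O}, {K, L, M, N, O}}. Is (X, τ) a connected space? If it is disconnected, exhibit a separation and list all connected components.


(X, τ) is connected.

Find clopen sets (U ∈ τ with X ∖ U ∈ τ):
  U = ∅, X ∖ U = {K, L, M, N, O} — both open, so U is clopen.
  U = {K, L, M, N, O}, X ∖ U = ∅ — both open, so U is clopen.
Only trivial clopens (∅ and X) exist, so (X, τ) is connected.
Compute connected components by grouping points that agree on all clopens:
  component: {K, L, M, N, O}


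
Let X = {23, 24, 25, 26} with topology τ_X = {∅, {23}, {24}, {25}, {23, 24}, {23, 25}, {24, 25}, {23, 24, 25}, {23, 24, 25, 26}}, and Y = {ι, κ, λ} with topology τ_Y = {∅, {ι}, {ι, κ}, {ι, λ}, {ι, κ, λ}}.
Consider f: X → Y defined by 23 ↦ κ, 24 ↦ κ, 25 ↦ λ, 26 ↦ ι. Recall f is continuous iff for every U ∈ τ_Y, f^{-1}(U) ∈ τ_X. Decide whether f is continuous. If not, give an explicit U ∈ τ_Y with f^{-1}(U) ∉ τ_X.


f is NOT continuous.

Compute f^{-1}(U) for each U ∈ τ_Y:
  U = ∅: f^{-1}(U) = ∅ ∈ τ_X ✓.
  U = {ι}: f^{-1}(U) = {26} ∉ τ_X ✗.
  U = {ι, κ}: f^{-1}(U) = {23, 24, 26} ∉ τ_X ✗.
  U = {ι, λ}: f^{-1}(U) = {25, 26} ∉ τ_X ✗.
  U = {ι, κ, λ}: f^{-1}(U) = {23, 24, 25, 26} ∈ τ_X ✓.
Found U = {ι} with f^{-1}(U) = {26} not in τ_X. Therefore f is NOT continuous.


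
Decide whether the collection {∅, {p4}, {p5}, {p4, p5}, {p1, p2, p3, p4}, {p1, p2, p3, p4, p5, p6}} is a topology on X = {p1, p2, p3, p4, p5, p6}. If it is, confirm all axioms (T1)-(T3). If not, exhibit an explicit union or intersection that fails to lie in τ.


τ is NOT a topology on X.

Axiom (T1): ∅ ∈ τ? Yes; X ∈ τ? Yes.
Axiom (T2/T3): check pairwise unions and intersections of members of τ.
Counterexample for (T2): {p5} ∪ {p1, p2, p3, p4} = {p1, p2, p3, p4, p5} ∉ τ. Therefore τ is NOT a topology.


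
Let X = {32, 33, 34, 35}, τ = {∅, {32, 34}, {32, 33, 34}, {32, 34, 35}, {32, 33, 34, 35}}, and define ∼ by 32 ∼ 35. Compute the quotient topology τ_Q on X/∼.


X/∼ = {[32=35], [33], [34]}; |τ_Q| = 3.

Equivalence classes: [32=35], [33], [34].
Quotient map π: X → X/∼ sends 32 ↦ [32=35], 33 ↦ [33], 34 ↦ [34], 35 ↦ [32=35].
For each subset V ⊆ X/∼, compute π^{-1}(V) ⊆ X and check whether π^{-1}(V) ∈ τ. V is open in τ_Q iff π^{-1}(V) ∈ τ.
  V = {}: π^{-1}(V) = ∅ ∈ τ ✓.
  V = {[32=35]}: π^{-1}(V) = {32, 35} ∉ τ ✗.
  V = {[33]}: π^{-1}(V) = {33} ∉ τ ✗.
  V = {[32=35], [33]}: π^{-1}(V) = {32, 33, 35} ∉ τ ✗.
  V = {[34]}: π^{-1}(V) = {34} ∉ τ ✗.
  V = {[32=35], [34]}: π^{-1}(V) = {32, 34, 35} ∈ τ ✓.
  V = {[33], [34]}: π^{-1}(V) = {33, 34} ∉ τ ✗.
  V = {[32=35], [33], [34]}: π^{-1}(V) = {32, 33, 34, 35} ∈ τ ✓.
Open sets in the quotient: τ_Q = {{}, {[32=35], [34]}, {[32=35], [33], [34]}} (3 elements).


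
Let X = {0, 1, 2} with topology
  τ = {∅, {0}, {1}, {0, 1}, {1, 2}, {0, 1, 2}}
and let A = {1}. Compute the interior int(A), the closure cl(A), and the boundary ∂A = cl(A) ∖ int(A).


int(A) = {1}, cl(A) = {1, 2}, ∂A = {2}.

Closed sets in (X, τ) are complements of opens:
  closed(X, τ) = {∅, {0}, {2}, {0, 2}, {1, 2}, {0, 1, 2}}.
int(A) = ⋃ {U ∈ τ : U ⊆ A}. Opens contained in A: ∅, {1}.
Taking the union of these: int(A) = {1}.
cl(A) = ⋂ {C closed : A ⊆ C}. Closed sets containing A: {1, 2}, {0, 1, 2}.
Intersecting these: cl(A) = {1, 2}.
∂A = cl(A) ∖ int(A) = {1, 2} ∖ {1} = {2}.


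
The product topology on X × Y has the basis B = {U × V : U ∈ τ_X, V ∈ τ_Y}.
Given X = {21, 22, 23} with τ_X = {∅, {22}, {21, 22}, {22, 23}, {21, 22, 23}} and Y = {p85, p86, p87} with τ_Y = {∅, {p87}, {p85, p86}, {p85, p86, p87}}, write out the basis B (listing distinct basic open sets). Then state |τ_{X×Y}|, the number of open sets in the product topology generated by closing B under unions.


Basis B = {∅ × ∅, {22} × {p87}, {21, 22} × {p87}, {22} × {p85, p86}, {22, 23} × {p87}, {21, 22, 23} × {p87}, {22} × {p85, p86, p87}, {21, 22} × {p85, p86}, {22, 23} × {p85, p86}, {21, 22} × {p85, p86, p87}, {21, 22, 23} × {p85, p86}, {22, 23} × {p85, p86, p87}, {21, 22, 23} × {p85, p86, p87}}; |τ_{X×Y}| = 25.

Enumerate products U × V with U ∈ τ_X, V ∈ τ_Y (deduplicated):
  ∅ × ∅ = {} (∅)
  {22} × {p87} = {(22,p87)}
  {21, 22} × {p87} = {(21,p87), (22,p87)}
  {22} × {p85, p86} = {(22,p85), (22,p86)}
  {22, 23} × {p87} = {(22,p87), (23,p87)}
  {21, 22, 23} × {p87} = {(21,p87), (22,p87), (23,p87)}
  {22} × {p85, p86, p87} = {(22,p85), (22,p86), (22,p87)}
  {21, 22} × {p85, p86} = {(21,p85), (21,p86), (22,p85), (22,p86)}
  {22, 23} × {p85, p86} = {(22,p85), (22,p86), (23,p85), (23,p86)}
  {21, 22} × {p85, p86, p87} = {(21,p85), (21,p86), (21,p87), (22,p85), (22,p86), (22,p87)}
  {21, 22, 23} × {p85, p86} = {(21,p85), (21,p86), (22,p85), (22,p86), (23,p85), (23,p86)}
  {22, 23} × {p85, p86, p87} = {(22,p85), (22,p86), (22,p87), (23,p85), (23,p86), (23,p87)}
  {21, 22, 23} × {p85, p86, p87} = {(21,p85), (21,p86), (21,p87), (22,p85), (22,p86), (22,p87), (23,p85), (23,p86), (23,p87)}
These 13 distinct sets form the basis B.
Close under arbitrary unions to get τ_{X×Y}; counting gives |τ_{X×Y}| = 25.


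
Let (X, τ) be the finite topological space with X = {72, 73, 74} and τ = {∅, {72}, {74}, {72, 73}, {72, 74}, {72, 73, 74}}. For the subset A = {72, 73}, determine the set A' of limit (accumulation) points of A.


A' = {73}

For each x ∈ X, list the open sets U ∈ τ with x ∈ U, then check whether U ∩ (A ∖ {x}) ≠ ∅ for every such U.
  x = 72: open {72} ∋ x has {72} ∩ (A ∖ {72}) = ∅, so x is NOT a limit point.
  x = 73: opens ∋ x are {72, 73}, {72, 73, 74}; each meets A ∖ {73}, so x IS a limit point.
  x = 74: open {74} ∋ x has {74} ∩ (A ∖ {74}) = ∅, so x is NOT a limit point.
Collecting: A' = {73}.


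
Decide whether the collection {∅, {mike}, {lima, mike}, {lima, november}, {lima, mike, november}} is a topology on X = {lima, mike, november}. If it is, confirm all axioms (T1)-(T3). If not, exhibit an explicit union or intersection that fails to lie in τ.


τ is NOT a topology on X.

Axiom (T1): ∅ ∈ τ? Yes; X ∈ τ? Yes.
Axiom (T2/T3): check pairwise unions and intersections of members of τ.
Counterexample for (T3): {lima, mike} ∩ {lima, november} = {lima} ∉ τ. Therefore τ is NOT a topology.


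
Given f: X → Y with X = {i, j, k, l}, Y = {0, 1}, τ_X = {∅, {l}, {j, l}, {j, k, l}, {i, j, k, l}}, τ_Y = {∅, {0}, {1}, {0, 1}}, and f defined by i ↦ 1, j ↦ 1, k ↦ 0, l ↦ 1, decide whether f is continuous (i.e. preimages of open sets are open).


f is NOT continuous.

Compute f^{-1}(U) for each U ∈ τ_Y:
  U = ∅: f^{-1}(U) = ∅ ∈ τ_X ✓.
  U = {0}: f^{-1}(U) = {k} ∉ τ_X ✗.
  U = {1}: f^{-1}(U) = {i, j, l} ∉ τ_X ✗.
  U = {0, 1}: f^{-1}(U) = {i, j, k, l} ∈ τ_X ✓.
Found U = {0} with f^{-1}(U) = {k} not in τ_X. Therefore f is NOT continuous.


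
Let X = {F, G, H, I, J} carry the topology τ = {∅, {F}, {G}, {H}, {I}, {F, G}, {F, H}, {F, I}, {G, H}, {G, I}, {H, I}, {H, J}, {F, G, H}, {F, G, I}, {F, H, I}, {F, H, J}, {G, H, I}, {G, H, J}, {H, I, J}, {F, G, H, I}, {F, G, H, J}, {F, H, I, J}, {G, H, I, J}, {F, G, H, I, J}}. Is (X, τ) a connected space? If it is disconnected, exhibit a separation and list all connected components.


(X, τ) is disconnected; components = [{F}, {G}, {I}, {H, J}].

Find clopen sets (U ∈ τ with X ∖ U ∈ τ):
  U = ∅, X ∖ U = {F, G, H, I, J} — both open, so U is clopen.
  U = {F}, X ∖ U = {G, H, I, J} — both open, so U is clopen.
  U = {G}, X ∖ U = {F, H, I, J} — both open, so U is clopen.
  U = {I}, X ∖ U = {F, G, H, J} — both open, so U is clopen.
  U = {F, G}, X ∖ U = {H, I, J} — both open, so U is clopen.
  U = {F, I}, X ∖ U = {G, H, J} — both open, so U is clopen.
  U = {G, I}, X ∖ U = {F, H, J} — both open, so U is clopen.
  U = {H, J}, X ∖ U = {F, G, I} — both open, so U is clopen.
  U = {F, G, I}, X ∖ U = {H, J} — both open, so U is clopen.
  U = {F, H, J}, X ∖ U = {G, I} — both open, so U is clopen.
  U = {G, H, J}, X ∖ U = {F, I} — both open, so U is clopen.
  U = {H, I, J}, X ∖ U = {F, G} — both open, so U is clopen.
  U = {F, G, H, J}, X ∖ U = {I} — both open, so U is clopen.
  U = {F, H, I, J}, X ∖ U = {G} — both open, so U is clopen.
  U = {G, H, I, J}, X ∖ U = {F} — both open, so U is clopen.
  U = {F, G, H, I, J}, X ∖ U = ∅ — both open, so U is clopen.
Nontrivial clopen(s) exist: e.g. {F, H, I, J}. So (X, τ) is disconnected.
Compute connected components by grouping points that agree on all clopens:
  component: {F}
  component: {G}
  component: {I}
  component: {H, J}


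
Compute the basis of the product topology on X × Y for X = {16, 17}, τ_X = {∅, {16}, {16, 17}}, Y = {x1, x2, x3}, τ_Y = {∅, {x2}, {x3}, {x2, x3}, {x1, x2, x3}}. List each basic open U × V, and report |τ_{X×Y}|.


Basis B = {∅ × ∅, {16} × {x2}, {16} × {x3}, {16} × {x2, x3}, {16, 17} × {x2}, {16, 17} × {x3}, {16} × {x1, x2, x3}, {16, 17} × {x2, x3}, {16, 17} × {x1, x2, x3}}; |τ_{X×Y}| = 14.

Enumerate products U × V with U ∈ τ_X, V ∈ τ_Y (deduplicated):
  ∅ × ∅ = {} (∅)
  {16} × {x2} = {(16,x2)}
  {16} × {x3} = {(16,x3)}
  {16} × {x2, x3} = {(16,x2), (16,x3)}
  {16, 17} × {x2} = {(16,x2), (17,x2)}
  {16, 17} × {x3} = {(16,x3), (17,x3)}
  {16} × {x1, x2, x3} = {(16,x1), (16,x2), (16,x3)}
  {16, 17} × {x2, x3} = {(16,x2), (16,x3), (17,x2), (17,x3)}
  {16, 17} × {x1, x2, x3} = {(16,x1), (16,x2), (16,x3), (17,x1), (17,x2), (17,x3)}
These 9 distinct sets form the basis B.
Close under arbitrary unions to get τ_{X×Y}; counting gives |τ_{X×Y}| = 14.


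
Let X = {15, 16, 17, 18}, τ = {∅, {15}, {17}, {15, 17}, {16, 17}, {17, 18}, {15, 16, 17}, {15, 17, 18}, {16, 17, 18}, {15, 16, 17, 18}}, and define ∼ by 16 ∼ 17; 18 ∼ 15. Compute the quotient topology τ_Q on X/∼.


X/∼ = {[15=18], [16=17]}; |τ_Q| = 3.

Equivalence classes: [15=18], [16=17].
Quotient map π: X → X/∼ sends 15 ↦ [15=18], 16 ↦ [16=17], 17 ↦ [16=17], 18 ↦ [15=18].
For each subset V ⊆ X/∼, compute π^{-1}(V) ⊆ X and check whether π^{-1}(V) ∈ τ. V is open in τ_Q iff π^{-1}(V) ∈ τ.
  V = {}: π^{-1}(V) = ∅ ∈ τ ✓.
  V = {[15=18]}: π^{-1}(V) = {15, 18} ∉ τ ✗.
  V = {[16=17]}: π^{-1}(V) = {16, 17} ∈ τ ✓.
  V = {[15=18], [16=17]}: π^{-1}(V) = {15, 16, 17, 18} ∈ τ ✓.
Open sets in the quotient: τ_Q = {{}, {[16=17]}, {[15=18], [16=17]}} (3 elements).


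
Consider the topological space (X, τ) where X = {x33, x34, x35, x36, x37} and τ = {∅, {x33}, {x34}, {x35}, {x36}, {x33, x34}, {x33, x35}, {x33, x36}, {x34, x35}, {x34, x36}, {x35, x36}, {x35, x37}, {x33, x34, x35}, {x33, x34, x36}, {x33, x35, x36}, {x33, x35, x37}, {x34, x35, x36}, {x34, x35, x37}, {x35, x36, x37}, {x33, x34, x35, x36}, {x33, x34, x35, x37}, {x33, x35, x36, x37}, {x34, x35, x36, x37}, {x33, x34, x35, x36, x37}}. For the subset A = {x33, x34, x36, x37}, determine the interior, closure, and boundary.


int(A) = {x33, x34, x36}, cl(A) = {x33, x34, x36, x37}, ∂A = {x37}.

Closed sets in (X, τ) are complements of opens:
  closed(X, τ) = {∅, {x33}, {x34}, {x36}, {x37}, {x33, x34}, {x33, x36}, {x33, x37}, {x34, x36}, {x34, x37}, {x35, x37}, {x36, x37}, {x33, x34, x36}, {x33, x34, x37}, {x33, x35, x37}, {x33, x36, x37}, {x34, x35, x37}, {x34, x36, x37}, {x35, x36, x37}, {x33, x34, x35, x37}, {x33, x34, x36, x37}, {x33, x35, x36, x37}, {x34, x35, x36, x37}, {x33, x34, x35, x36, x37}}.
int(A) = ⋃ {U ∈ τ : U ⊆ A}. Opens contained in A: ∅, {x33}, {x34}, {x36}, {x33, x34}, {x33, x36}, {x34, x36}, {x33, x34, x36}.
Taking the union of these: int(A) = {x33, x34, x36}.
cl(A) = ⋂ {C closed : A ⊆ C}. Closed sets containing A: {x33, x34, x36, x37}, {x33, x34, x35, x36, x37}.
Intersecting these: cl(A) = {x33, x34, x36, x37}.
∂A = cl(A) ∖ int(A) = {x33, x34, x36, x37} ∖ {x33, x34, x36} = {x37}.


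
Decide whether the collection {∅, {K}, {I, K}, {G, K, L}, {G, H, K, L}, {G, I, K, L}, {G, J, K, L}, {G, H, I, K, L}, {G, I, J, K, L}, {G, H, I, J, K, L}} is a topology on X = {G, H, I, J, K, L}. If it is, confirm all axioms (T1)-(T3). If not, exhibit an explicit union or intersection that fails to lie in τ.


τ is NOT a topology on X.

Axiom (T1): ∅ ∈ τ? Yes; X ∈ τ? Yes.
Axiom (T2/T3): check pairwise unions and intersections of members of τ.
Counterexample for (T2): {G, H, K, L} ∪ {G, J, K, L} = {G, H, J, K, L} ∉ τ. Therefore τ is NOT a topology.


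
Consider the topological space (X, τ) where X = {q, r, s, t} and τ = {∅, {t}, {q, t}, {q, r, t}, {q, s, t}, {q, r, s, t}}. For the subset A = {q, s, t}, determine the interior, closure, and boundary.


int(A) = {q, s, t}, cl(A) = {q, r, s, t}, ∂A = {r}.

Closed sets in (X, τ) are complements of opens:
  closed(X, τ) = {∅, {r}, {s}, {r, s}, {q, r, s}, {q, r, s, t}}.
int(A) = ⋃ {U ∈ τ : U ⊆ A}. Opens contained in A: ∅, {t}, {q, t}, {q, s, t}.
Taking the union of these: int(A) = {q, s, t}.
cl(A) = ⋂ {C closed : A ⊆ C}. Closed sets containing A: {q, r, s, t}.
Intersecting these: cl(A) = {q, r, s, t}.
∂A = cl(A) ∖ int(A) = {q, r, s, t} ∖ {q, s, t} = {r}.


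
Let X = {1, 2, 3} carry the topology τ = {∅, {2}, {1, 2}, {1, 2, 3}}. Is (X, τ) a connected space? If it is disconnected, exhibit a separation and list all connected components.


(X, τ) is connected.

Find clopen sets (U ∈ τ with X ∖ U ∈ τ):
  U = ∅, X ∖ U = {1, 2, 3} — both open, so U is clopen.
  U = {1, 2, 3}, X ∖ U = ∅ — both open, so U is clopen.
Only trivial clopens (∅ and X) exist, so (X, τ) is connected.
Compute connected components by grouping points that agree on all clopens:
  component: {1, 2, 3}


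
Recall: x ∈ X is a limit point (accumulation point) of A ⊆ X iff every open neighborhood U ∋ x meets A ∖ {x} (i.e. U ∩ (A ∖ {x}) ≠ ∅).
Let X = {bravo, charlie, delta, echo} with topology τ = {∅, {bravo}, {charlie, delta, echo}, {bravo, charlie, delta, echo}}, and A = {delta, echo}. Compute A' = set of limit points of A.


A' = {charlie, delta, echo}

For each x ∈ X, list the open sets U ∈ τ with x ∈ U, then check whether U ∩ (A ∖ {x}) ≠ ∅ for every such U.
  x = bravo: open {bravo} ∋ x has {bravo} ∩ (A ∖ {bravo}) = ∅, so x is NOT a limit point.
  x = charlie: opens ∋ x are {charlie, delta, echo}, {bravo, charlie, delta, echo}; each meets A ∖ {charlie}, so x IS a limit point.
  x = delta: opens ∋ x are {charlie, delta, echo}, {bravo, charlie, delta, echo}; each meets A ∖ {delta}, so x IS a limit point.
  x = echo: opens ∋ x are {charlie, delta, echo}, {bravo, charlie, delta, echo}; each meets A ∖ {echo}, so x IS a limit point.
Collecting: A' = {charlie, delta, echo}.


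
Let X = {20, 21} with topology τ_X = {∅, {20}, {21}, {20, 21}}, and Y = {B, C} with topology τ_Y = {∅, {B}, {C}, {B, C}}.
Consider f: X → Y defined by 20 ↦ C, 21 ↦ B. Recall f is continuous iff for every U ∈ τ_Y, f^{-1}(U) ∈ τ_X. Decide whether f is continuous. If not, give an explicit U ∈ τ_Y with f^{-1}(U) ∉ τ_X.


f IS continuous.

Compute f^{-1}(U) for each U ∈ τ_Y:
  U = ∅: f^{-1}(U) = ∅ ∈ τ_X ✓.
  U = {B}: f^{-1}(U) = {21} ∈ τ_X ✓.
  U = {C}: f^{-1}(U) = {20} ∈ τ_X ✓.
  U = {B, C}: f^{-1}(U) = {20, 21} ∈ τ_X ✓.
Every preimage lies in τ_X, so f IS continuous.


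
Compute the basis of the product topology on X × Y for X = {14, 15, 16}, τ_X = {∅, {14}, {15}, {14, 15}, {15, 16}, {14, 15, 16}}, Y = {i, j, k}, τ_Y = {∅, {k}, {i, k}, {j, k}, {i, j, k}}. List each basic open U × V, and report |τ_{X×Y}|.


Basis B = {∅ × ∅, {14} × {k}, {15} × {k}, {14} × {i, k}, {14} × {j, k}, {14, 15} × {k}, {15} × {i, k}, {15} × {j, k}, {15, 16} × {k}, {14} × {i, j, k}, {14, 15, 16} × {k}, {15} × {i, j, k}, {14, 15} × {i, k}, {14, 15} × {j, k}, {15, 16} × {i, k}, {15, 16} × {j, k}, {14, 15} × {i, j, k}, {14, 15, 16} × {i, k}, {14, 15, 16} × {j, k}, {15, 16} × {i, j, k}, {14, 15, 16} × {i, j, k}}; |τ_{X×Y}| = 70.

Enumerate products U × V with U ∈ τ_X, V ∈ τ_Y (deduplicated):
  ∅ × ∅ = {} (∅)
  {14} × {k} = {(14,k)}
  {15} × {k} = {(15,k)}
  {14} × {i, k} = {(14,i), (14,k)}
  {14} × {j, k} = {(14,j), (14,k)}
  {14, 15} × {k} = {(14,k), (15,k)}
  {15} × {i, k} = {(15,i), (15,k)}
  {15} × {j, k} = {(15,j), (15,k)}
  {15, 16} × {k} = {(15,k), (16,k)}
  {14} × {i, j, k} = {(14,i), (14,j), (14,k)}
  {14, 15, 16} × {k} = {(14,k), (15,k), (16,k)}
  {15} × {i, j, k} = {(15,i), (15,j), (15,k)}
  {14, 15} × {i, k} = {(14,i), (14,k), (15,i), (15,k)}
  {14, 15} × {j, k} = {(14,j), (14,k), (15,j), (15,k)}
  {15, 16} × {i, k} = {(15,i), (15,k), (16,i), (16,k)}
  {15, 16} × {j, k} = {(15,j), (15,k), (16,j), (16,k)}
  {14, 15} × {i, j, k} = {(14,i), (14,j), (14,k), (15,i), (15,j), (15,k)}
  {14, 15, 16} × {i, k} = {(14,i), (14,k), (15,i), (15,k), (16,i), (16,k)}
  {14, 15, 16} × {j, k} = {(14,j), (14,k), (15,j), (15,k), (16,j), (16,k)}
  {15, 16} × {i, j, k} = {(15,i), (15,j), (15,k), (16,i), (16,j), (16,k)}
  {14, 15, 16} × {i, j, k} = {(14,i), (14,j), (14,k), (15,i), (15,j), (15,k), (16,i), (16,j), (16,k)}
These 21 distinct sets form the basis B.
Close under arbitrary unions to get τ_{X×Y}; counting gives |τ_{X×Y}| = 70.


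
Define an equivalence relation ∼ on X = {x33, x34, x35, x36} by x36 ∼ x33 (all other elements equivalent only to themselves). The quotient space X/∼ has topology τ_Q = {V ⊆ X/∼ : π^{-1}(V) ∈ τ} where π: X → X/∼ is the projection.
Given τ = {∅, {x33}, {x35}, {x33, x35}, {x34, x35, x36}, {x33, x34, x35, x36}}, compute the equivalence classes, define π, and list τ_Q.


X/∼ = {[x33=x36], [x34], [x35]}; |τ_Q| = 3.

Equivalence classes: [x33=x36], [x34], [x35].
Quotient map π: X → X/∼ sends x33 ↦ [x33=x36], x34 ↦ [x34], x35 ↦ [x35], x36 ↦ [x33=x36].
For each subset V ⊆ X/∼, compute π^{-1}(V) ⊆ X and check whether π^{-1}(V) ∈ τ. V is open in τ_Q iff π^{-1}(V) ∈ τ.
  V = {}: π^{-1}(V) = ∅ ∈ τ ✓.
  V = {[x33=x36]}: π^{-1}(V) = {x33, x36} ∉ τ ✗.
  V = {[x34]}: π^{-1}(V) = {x34} ∉ τ ✗.
  V = {[x33=x36], [x34]}: π^{-1}(V) = {x33, x34, x36} ∉ τ ✗.
  V = {[x35]}: π^{-1}(V) = {x35} ∈ τ ✓.
  V = {[x33=x36], [x35]}: π^{-1}(V) = {x33, x35, x36} ∉ τ ✗.
  V = {[x34], [x35]}: π^{-1}(V) = {x34, x35} ∉ τ ✗.
  V = {[x33=x36], [x34], [x35]}: π^{-1}(V) = {x33, x34, x35, x36} ∈ τ ✓.
Open sets in the quotient: τ_Q = {{}, {[x35]}, {[x33=x36], [x34], [x35]}} (3 elements).


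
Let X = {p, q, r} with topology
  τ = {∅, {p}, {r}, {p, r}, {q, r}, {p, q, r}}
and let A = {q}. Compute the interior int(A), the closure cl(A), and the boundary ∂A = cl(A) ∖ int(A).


int(A) = ∅, cl(A) = {q}, ∂A = {q}.

Closed sets in (X, τ) are complements of opens:
  closed(X, τ) = {∅, {p}, {q}, {p, q}, {q, r}, {p, q, r}}.
int(A) = ⋃ {U ∈ τ : U ⊆ A}. Opens contained in A: ∅.
Taking the union of these: int(A) = ∅.
cl(A) = ⋂ {C closed : A ⊆ C}. Closed sets containing A: {q}, {p, q}, {q, r}, {p, q, r}.
Intersecting these: cl(A) = {q}.
∂A = cl(A) ∖ int(A) = {q} ∖ ∅ = {q}.


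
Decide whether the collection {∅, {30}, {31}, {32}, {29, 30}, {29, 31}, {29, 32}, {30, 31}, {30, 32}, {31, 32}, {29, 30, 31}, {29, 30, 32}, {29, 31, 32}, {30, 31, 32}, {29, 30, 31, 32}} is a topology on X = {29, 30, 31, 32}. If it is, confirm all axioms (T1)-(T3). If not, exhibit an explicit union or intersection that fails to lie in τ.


τ is NOT a topology on X.

Axiom (T1): ∅ ∈ τ? Yes; X ∈ τ? Yes.
Axiom (T2/T3): check pairwise unions and intersections of members of τ.
Counterexample for (T3): {29, 30} ∩ {29, 31} = {29} ∉ τ. Therefore τ is NOT a topology.


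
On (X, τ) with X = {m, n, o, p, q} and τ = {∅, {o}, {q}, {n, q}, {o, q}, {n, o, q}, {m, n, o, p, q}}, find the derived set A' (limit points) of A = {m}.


A' = {p}

For each x ∈ X, list the open sets U ∈ τ with x ∈ U, then check whether U ∩ (A ∖ {x}) ≠ ∅ for every such U.
  x = m: open {m, n, o, p, q} ∋ x has {m, n, o, p, q} ∩ (A ∖ {m}) = ∅, so x is NOT a limit point.
  x = n: open {n, q} ∋ x has {n, q} ∩ (A ∖ {n}) = ∅, so x is NOT a limit point.
  x = o: open {o} ∋ x has {o} ∩ (A ∖ {o}) = ∅, so x is NOT a limit point.
  x = p: opens ∋ x are {m, n, o, p, q}; each meets A ∖ {p}, so x IS a limit point.
  x = q: open {q} ∋ x has {q} ∩ (A ∖ {q}) = ∅, so x is NOT a limit point.
Collecting: A' = {p}.


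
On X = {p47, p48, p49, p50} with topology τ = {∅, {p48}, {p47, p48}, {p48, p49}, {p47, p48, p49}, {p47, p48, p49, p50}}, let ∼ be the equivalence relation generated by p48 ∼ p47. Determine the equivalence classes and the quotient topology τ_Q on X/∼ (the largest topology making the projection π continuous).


X/∼ = {[p47=p48], [p49], [p50]}; |τ_Q| = 4.

Equivalence classes: [p47=p48], [p49], [p50].
Quotient map π: X → X/∼ sends p47 ↦ [p47=p48], p48 ↦ [p47=p48], p49 ↦ [p49], p50 ↦ [p50].
For each subset V ⊆ X/∼, compute π^{-1}(V) ⊆ X and check whether π^{-1}(V) ∈ τ. V is open in τ_Q iff π^{-1}(V) ∈ τ.
  V = {}: π^{-1}(V) = ∅ ∈ τ ✓.
  V = {[p47=p48]}: π^{-1}(V) = {p47, p48} ∈ τ ✓.
  V = {[p49]}: π^{-1}(V) = {p49} ∉ τ ✗.
  V = {[p47=p48], [p49]}: π^{-1}(V) = {p47, p48, p49} ∈ τ ✓.
  V = {[p50]}: π^{-1}(V) = {p50} ∉ τ ✗.
  V = {[p47=p48], [p50]}: π^{-1}(V) = {p47, p48, p50} ∉ τ ✗.
  V = {[p49], [p50]}: π^{-1}(V) = {p49, p50} ∉ τ ✗.
  V = {[p47=p48], [p49], [p50]}: π^{-1}(V) = {p47, p48, p49, p50} ∈ τ ✓.
Open sets in the quotient: τ_Q = {{}, {[p47=p48]}, {[p47=p48], [p49]}, {[p47=p48], [p49], [p50]}} (4 elements).


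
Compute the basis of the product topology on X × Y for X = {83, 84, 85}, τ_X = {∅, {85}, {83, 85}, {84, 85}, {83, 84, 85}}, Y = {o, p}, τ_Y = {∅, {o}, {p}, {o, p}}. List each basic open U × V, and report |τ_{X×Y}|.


Basis B = {∅ × ∅, {85} × {o}, {85} × {p}, {83, 85} × {o}, {83, 85} × {p}, {84, 85} × {o}, {84, 85} × {p}, {85} × {o, p}, {83, 84, 85} × {o}, {83, 84, 85} × {p}, {83, 85} × {o, p}, {84, 85} × {o, p}, {83, 84, 85} × {o, p}}; |τ_{X×Y}| = 25.

Enumerate products U × V with U ∈ τ_X, V ∈ τ_Y (deduplicated):
  ∅ × ∅ = {} (∅)
  {85} × {o} = {(85,o)}
  {85} × {p} = {(85,p)}
  {83, 85} × {o} = {(83,o), (85,o)}
  {83, 85} × {p} = {(83,p), (85,p)}
  {84, 85} × {o} = {(84,o), (85,o)}
  {84, 85} × {p} = {(84,p), (85,p)}
  {85} × {o, p} = {(85,o), (85,p)}
  {83, 84, 85} × {o} = {(83,o), (84,o), (85,o)}
  {83, 84, 85} × {p} = {(83,p), (84,p), (85,p)}
  {83, 85} × {o, p} = {(83,o), (83,p), (85,o), (85,p)}
  {84, 85} × {o, p} = {(84,o), (84,p), (85,o), (85,p)}
  {83, 84, 85} × {o, p} = {(83,o), (83,p), (84,o), (84,p), (85,o), (85,p)}
These 13 distinct sets form the basis B.
Close under arbitrary unions to get τ_{X×Y}; counting gives |τ_{X×Y}| = 25.


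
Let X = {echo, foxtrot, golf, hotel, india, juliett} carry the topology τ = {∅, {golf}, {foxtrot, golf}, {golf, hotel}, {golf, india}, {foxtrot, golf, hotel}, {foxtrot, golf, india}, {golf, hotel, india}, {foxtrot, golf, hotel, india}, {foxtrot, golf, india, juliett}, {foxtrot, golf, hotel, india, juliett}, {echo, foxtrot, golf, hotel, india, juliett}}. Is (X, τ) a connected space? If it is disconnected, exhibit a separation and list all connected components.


(X, τ) is connected.

Find clopen sets (U ∈ τ with X ∖ U ∈ τ):
  U = ∅, X ∖ U = {echo, foxtrot, golf, hotel, india, juliett} — both open, so U is clopen.
  U = {echo, foxtrot, golf, hotel, india, juliett}, X ∖ U = ∅ — both open, so U is clopen.
Only trivial clopens (∅ and X) exist, so (X, τ) is connected.
Compute connected components by grouping points that agree on all clopens:
  component: {echo, foxtrot, golf, hotel, india, juliett}


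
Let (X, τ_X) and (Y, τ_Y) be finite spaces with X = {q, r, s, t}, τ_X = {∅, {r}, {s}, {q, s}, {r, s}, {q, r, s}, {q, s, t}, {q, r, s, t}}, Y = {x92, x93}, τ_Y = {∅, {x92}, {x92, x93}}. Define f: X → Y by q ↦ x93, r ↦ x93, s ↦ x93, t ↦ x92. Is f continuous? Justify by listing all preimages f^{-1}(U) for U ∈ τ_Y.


f is NOT continuous.

Compute f^{-1}(U) for each U ∈ τ_Y:
  U = ∅: f^{-1}(U) = ∅ ∈ τ_X ✓.
  U = {x92}: f^{-1}(U) = {t} ∉ τ_X ✗.
  U = {x92, x93}: f^{-1}(U) = {q, r, s, t} ∈ τ_X ✓.
Found U = {x92} with f^{-1}(U) = {t} not in τ_X. Therefore f is NOT continuous.


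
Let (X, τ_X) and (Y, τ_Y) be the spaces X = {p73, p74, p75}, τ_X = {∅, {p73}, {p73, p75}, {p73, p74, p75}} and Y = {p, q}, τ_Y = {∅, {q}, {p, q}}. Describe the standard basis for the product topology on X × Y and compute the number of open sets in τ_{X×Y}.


Basis B = {∅ × ∅, {p73} × {q}, {p73} × {p, q}, {p73, p75} × {q}, {p73, p74, p75} × {q}, {p73, p75} × {p, q}, {p73, p74, p75} × {p, q}}; |τ_{X×Y}| = 10.

Enumerate products U × V with U ∈ τ_X, V ∈ τ_Y (deduplicated):
  ∅ × ∅ = {} (∅)
  {p73} × {q} = {(p73,q)}
  {p73} × {p, q} = {(p73,p), (p73,q)}
  {p73, p75} × {q} = {(p73,q), (p75,q)}
  {p73, p74, p75} × {q} = {(p73,q), (p74,q), (p75,q)}
  {p73, p75} × {p, q} = {(p73,p), (p73,q), (p75,p), (p75,q)}
  {p73, p74, p75} × {p, q} = {(p73,p), (p73,q), (p74,p), (p74,q), (p75,p), (p75,q)}
These 7 distinct sets form the basis B.
Close under arbitrary unions to get τ_{X×Y}; counting gives |τ_{X×Y}| = 10.


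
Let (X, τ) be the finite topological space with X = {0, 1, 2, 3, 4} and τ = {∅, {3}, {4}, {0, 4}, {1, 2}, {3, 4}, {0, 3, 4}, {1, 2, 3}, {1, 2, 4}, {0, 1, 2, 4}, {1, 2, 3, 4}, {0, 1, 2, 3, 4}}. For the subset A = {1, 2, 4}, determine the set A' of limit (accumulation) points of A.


A' = {0, 1, 2}

For each x ∈ X, list the open sets U ∈ τ with x ∈ U, then check whether U ∩ (A ∖ {x}) ≠ ∅ for every such U.
  x = 0: opens ∋ x are {0, 4}, {0, 3, 4}, {0, 1, 2, 4}, {0, 1, 2, 3, 4}; each meets A ∖ {0}, so x IS a limit point.
  x = 1: opens ∋ x are {1, 2}, {1, 2, 3}, {1, 2, 4}, {0, 1, 2, 4}, {1, 2, 3, 4}, {0, 1, 2, 3, 4}; each meets A ∖ {1}, so x IS a limit point.
  x = 2: opens ∋ x are {1, 2}, {1, 2, 3}, {1, 2, 4}, {0, 1, 2, 4}, {1, 2, 3, 4}, {0, 1, 2, 3, 4}; each meets A ∖ {2}, so x IS a limit point.
  x = 3: open {3} ∋ x has {3} ∩ (A ∖ {3}) = ∅, so x is NOT a limit point.
  x = 4: open {4} ∋ x has {4} ∩ (A ∖ {4}) = ∅, so x is NOT a limit point.
Collecting: A' = {0, 1, 2}.


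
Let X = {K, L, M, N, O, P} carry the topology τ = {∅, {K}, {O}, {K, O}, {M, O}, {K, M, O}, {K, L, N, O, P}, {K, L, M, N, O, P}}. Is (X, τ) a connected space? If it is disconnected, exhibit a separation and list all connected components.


(X, τ) is connected.

Find clopen sets (U ∈ τ with X ∖ U ∈ τ):
  U = ∅, X ∖ U = {K, L, M, N, O, P} — both open, so U is clopen.
  U = {K, L, M, N, O, P}, X ∖ U = ∅ — both open, so U is clopen.
Only trivial clopens (∅ and X) exist, so (X, τ) is connected.
Compute connected components by grouping points that agree on all clopens:
  component: {K, L, M, N, O, P}


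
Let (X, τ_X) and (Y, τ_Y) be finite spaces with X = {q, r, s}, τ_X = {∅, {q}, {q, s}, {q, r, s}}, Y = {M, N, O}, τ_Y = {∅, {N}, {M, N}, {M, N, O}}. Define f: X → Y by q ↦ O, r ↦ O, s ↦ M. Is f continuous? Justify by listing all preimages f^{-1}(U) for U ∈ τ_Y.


f is NOT continuous.

Compute f^{-1}(U) for each U ∈ τ_Y:
  U = ∅: f^{-1}(U) = ∅ ∈ τ_X ✓.
  U = {N}: f^{-1}(U) = ∅ ∈ τ_X ✓.
  U = {M, N}: f^{-1}(U) = {s} ∉ τ_X ✗.
  U = {M, N, O}: f^{-1}(U) = {q, r, s} ∈ τ_X ✓.
Found U = {M, N} with f^{-1}(U) = {s} not in τ_X. Therefore f is NOT continuous.


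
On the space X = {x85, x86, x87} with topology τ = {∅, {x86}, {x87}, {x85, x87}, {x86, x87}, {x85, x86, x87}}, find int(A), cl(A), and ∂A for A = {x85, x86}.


int(A) = {x86}, cl(A) = {x85, x86}, ∂A = {x85}.

Closed sets in (X, τ) are complements of opens:
  closed(X, τ) = {∅, {x85}, {x86}, {x85, x86}, {x85, x87}, {x85, x86, x87}}.
int(A) = ⋃ {U ∈ τ : U ⊆ A}. Opens contained in A: ∅, {x86}.
Taking the union of these: int(A) = {x86}.
cl(A) = ⋂ {C closed : A ⊆ C}. Closed sets containing A: {x85, x86}, {x85, x86, x87}.
Intersecting these: cl(A) = {x85, x86}.
∂A = cl(A) ∖ int(A) = {x85, x86} ∖ {x86} = {x85}.


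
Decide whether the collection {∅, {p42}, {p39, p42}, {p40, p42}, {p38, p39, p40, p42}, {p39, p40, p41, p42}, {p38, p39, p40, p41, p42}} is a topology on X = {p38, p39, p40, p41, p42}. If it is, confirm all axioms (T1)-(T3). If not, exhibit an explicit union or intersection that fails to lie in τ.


τ is NOT a topology on X.

Axiom (T1): ∅ ∈ τ? Yes; X ∈ τ? Yes.
Axiom (T2/T3): check pairwise unions and intersections of members of τ.
Counterexample for (T2): {p39, p42} ∪ {p40, p42} = {p39, p40, p42} ∉ τ. Therefore τ is NOT a topology.


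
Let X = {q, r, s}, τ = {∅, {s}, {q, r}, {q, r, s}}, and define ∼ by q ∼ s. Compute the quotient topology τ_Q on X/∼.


X/∼ = {[q=s], [r]}; |τ_Q| = 2.

Equivalence classes: [q=s], [r].
Quotient map π: X → X/∼ sends q ↦ [q=s], r ↦ [r], s ↦ [q=s].
For each subset V ⊆ X/∼, compute π^{-1}(V) ⊆ X and check whether π^{-1}(V) ∈ τ. V is open in τ_Q iff π^{-1}(V) ∈ τ.
  V = {}: π^{-1}(V) = ∅ ∈ τ ✓.
  V = {[q=s]}: π^{-1}(V) = {q, s} ∉ τ ✗.
  V = {[r]}: π^{-1}(V) = {r} ∉ τ ✗.
  V = {[q=s], [r]}: π^{-1}(V) = {q, r, s} ∈ τ ✓.
Open sets in the quotient: τ_Q = {{}, {[q=s], [r]}} (2 elements).


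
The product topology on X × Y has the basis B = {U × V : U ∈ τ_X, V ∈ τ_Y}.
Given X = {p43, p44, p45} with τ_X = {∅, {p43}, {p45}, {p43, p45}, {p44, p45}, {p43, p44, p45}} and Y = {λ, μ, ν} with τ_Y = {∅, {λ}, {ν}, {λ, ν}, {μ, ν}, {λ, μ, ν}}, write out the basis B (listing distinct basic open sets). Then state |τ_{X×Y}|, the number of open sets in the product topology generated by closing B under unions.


Basis B = {∅ × ∅, {p43} × {λ}, {p43} × {ν}, {p45} × {λ}, {p45} × {ν}, {p43} × {λ, ν}, {p43, p45} × {λ}, {p43} × {μ, ν}, {p43, p45} × {ν}, {p44, p45} × {λ}, {p44, p45} × {ν}, {p45} × {λ, ν}, {p45} × {μ, ν}, {p43} × {λ, μ, ν}, {p43, p44, p45} × {λ}, {p43, p44, p45} × {ν}, {p45} × {λ, μ, ν}, {p43, p45} × {λ, ν}, {p43, p45} × {μ, ν}, {p44, p45} × {λ, ν}, {p44, p45} × {μ, ν}, {p43, p45} × {λ, μ, ν}, {p43, p44, p45} × {λ, ν}, {p43, p44, p45} × {μ, ν}, {p44, p45} × {λ, μ, ν}, {p43, p44, p45} × {λ, μ, ν}}; |τ_{X×Y}| = 108.

Enumerate products U × V with U ∈ τ_X, V ∈ τ_Y (deduplicated):
  ∅ × ∅ = {} (∅)
  {p43} × {λ} = {(p43,λ)}
  {p43} × {ν} = {(p43,ν)}
  {p45} × {λ} = {(p45,λ)}
  {p45} × {ν} = {(p45,ν)}
  {p43} × {λ, ν} = {(p43,λ), (p43,ν)}
  {p43, p45} × {λ} = {(p43,λ), (p45,λ)}
  {p43} × {μ, ν} = {(p43,μ), (p43,ν)}
  {p43, p45} × {ν} = {(p43,ν), (p45,ν)}
  {p44, p45} × {λ} = {(p44,λ), (p45,λ)}
  {p44, p45} × {ν} = {(p44,ν), (p45,ν)}
  {p45} × {λ, ν} = {(p45,λ), (p45,ν)}
  {p45} × {μ, ν} = {(p45,μ), (p45,ν)}
  {p43} × {λ, μ, ν} = {(p43,λ), (p43,μ), (p43,ν)}
  {p43, p44, p45} × {λ} = {(p43,λ), (p44,λ), (p45,λ)}
  {p43, p44, p45} × {ν} = {(p43,ν), (p44,ν), (p45,ν)}
  {p45} × {λ, μ, ν} = {(p45,λ), (p45,μ), (p45,ν)}
  {p43, p45} × {λ, ν} = {(p43,λ), (p43,ν), (p45,λ), (p45,ν)}
  {p43, p45} × {μ, ν} = {(p43,μ), (p43,ν), (p45,μ), (p45,ν)}
  {p44, p45} × {λ, ν} = {(p44,λ), (p44,ν), (p45,λ), (p45,ν)}
  {p44, p45} × {μ, ν} = {(p44,μ), (p44,ν), (p45,μ), (p45,ν)}
  {p43, p45} × {λ, μ, ν} = {(p43,λ), (p43,μ), (p43,ν), (p45,λ), (p45,μ), (p45,ν)}
  {p43, p44, p45} × {λ, ν} = {(p43,λ), (p43,ν), (p44,λ), (p44,ν), (p45,λ), (p45,ν)}
  {p43, p44, p45} × {μ, ν} = {(p43,μ), (p43,ν), (p44,μ), (p44,ν), (p45,μ), (p45,ν)}
  {p44, p45} × {λ, μ, ν} = {(p44,λ), (p44,μ), (p44,ν), (p45,λ), (p45,μ), (p45,ν)}
  {p43, p44, p45} × {λ, μ, ν} = {(p43,λ), (p43,μ), (p43,ν), (p44,λ), (p44,μ), (p44,ν), (p45,λ), (p45,μ), (p45,ν)}
These 26 distinct sets form the basis B.
Close under arbitrary unions to get τ_{X×Y}; counting gives |τ_{X×Y}| = 108.


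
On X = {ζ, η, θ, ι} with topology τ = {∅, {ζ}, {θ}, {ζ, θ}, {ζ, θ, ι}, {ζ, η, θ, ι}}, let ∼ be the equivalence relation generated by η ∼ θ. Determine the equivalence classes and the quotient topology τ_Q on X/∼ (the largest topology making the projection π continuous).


X/∼ = {[ζ], [η=θ], [ι]}; |τ_Q| = 3.

Equivalence classes: [ζ], [η=θ], [ι].
Quotient map π: X → X/∼ sends ζ ↦ [ζ], η ↦ [η=θ], θ ↦ [η=θ], ι ↦ [ι].
For each subset V ⊆ X/∼, compute π^{-1}(V) ⊆ X and check whether π^{-1}(V) ∈ τ. V is open in τ_Q iff π^{-1}(V) ∈ τ.
  V = {}: π^{-1}(V) = ∅ ∈ τ ✓.
  V = {[ζ]}: π^{-1}(V) = {ζ} ∈ τ ✓.
  V = {[η=θ]}: π^{-1}(V) = {η, θ} ∉ τ ✗.
  V = {[ζ], [η=θ]}: π^{-1}(V) = {ζ, η, θ} ∉ τ ✗.
  V = {[ι]}: π^{-1}(V) = {ι} ∉ τ ✗.
  V = {[ζ], [ι]}: π^{-1}(V) = {ζ, ι} ∉ τ ✗.
  V = {[η=θ], [ι]}: π^{-1}(V) = {η, θ, ι} ∉ τ ✗.
  V = {[ζ], [η=θ], [ι]}: π^{-1}(V) = {ζ, η, θ, ι} ∈ τ ✓.
Open sets in the quotient: τ_Q = {{}, {[ζ]}, {[ζ], [η=θ], [ι]}} (3 elements).


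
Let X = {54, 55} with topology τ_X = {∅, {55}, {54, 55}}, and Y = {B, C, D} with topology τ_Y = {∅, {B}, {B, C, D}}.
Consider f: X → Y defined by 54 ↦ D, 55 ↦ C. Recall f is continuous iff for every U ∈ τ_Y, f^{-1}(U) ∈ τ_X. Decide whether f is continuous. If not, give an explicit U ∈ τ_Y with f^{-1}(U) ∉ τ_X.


f IS continuous.

Compute f^{-1}(U) for each U ∈ τ_Y:
  U = ∅: f^{-1}(U) = ∅ ∈ τ_X ✓.
  U = {B}: f^{-1}(U) = ∅ ∈ τ_X ✓.
  U = {B, C, D}: f^{-1}(U) = {54, 55} ∈ τ_X ✓.
Every preimage lies in τ_X, so f IS continuous.


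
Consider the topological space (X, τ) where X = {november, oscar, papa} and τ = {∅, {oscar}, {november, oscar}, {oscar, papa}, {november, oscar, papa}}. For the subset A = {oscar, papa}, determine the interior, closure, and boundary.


int(A) = {oscar, papa}, cl(A) = {november, oscar, papa}, ∂A = {november}.

Closed sets in (X, τ) are complements of opens:
  closed(X, τ) = {∅, {november}, {papa}, {november, papa}, {november, oscar, papa}}.
int(A) = ⋃ {U ∈ τ : U ⊆ A}. Opens contained in A: ∅, {oscar}, {oscar, papa}.
Taking the union of these: int(A) = {oscar, papa}.
cl(A) = ⋂ {C closed : A ⊆ C}. Closed sets containing A: {november, oscar, papa}.
Intersecting these: cl(A) = {november, oscar, papa}.
∂A = cl(A) ∖ int(A) = {november, oscar, papa} ∖ {oscar, papa} = {november}.
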